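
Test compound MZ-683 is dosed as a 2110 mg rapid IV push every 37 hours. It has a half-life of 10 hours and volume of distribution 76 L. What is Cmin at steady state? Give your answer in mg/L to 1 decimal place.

τ/t½ = 37/10 ≈ 3.7, so fraction remaining f = (1/2)^(37/10) ≈ 0.0769.
At steady state, accumulation factor R = 1/(1 − e^(−kτ)) ≈ 1.0833.
Single-dose peak C₀ = D/Vd = 2110/76 ≈ 27.763 mg/L.
Steady-state peak Cmax,ss = C₀·R ≈ 27.763 × 1.0833 ≈ 30.076 mg/L.
One interval later, Cmin,ss = Cmax,ss·e^(−kτ) ≈ 30.076 × 0.0769 ≈ 2.313 mg/L.

2.3 mg/L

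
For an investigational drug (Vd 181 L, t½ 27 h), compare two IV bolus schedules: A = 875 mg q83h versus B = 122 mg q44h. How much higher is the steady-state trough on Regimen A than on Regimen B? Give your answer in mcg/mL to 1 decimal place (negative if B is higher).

0.3 mcg/mL

Regimen A: f = (1/2)^(83/27) ≈ 0.1187; Cmin,ss = (875/181)·f/(1−f) ≈ 0.651 mcg/mL.
Regimen B: f = (1/2)^(44/27) ≈ 0.3232; Cmin,ss = (122/181)·f/(1−f) ≈ 0.322 mcg/mL.
Difference ≈ 0.651 − 0.322 ≈ 0.329 mcg/mL.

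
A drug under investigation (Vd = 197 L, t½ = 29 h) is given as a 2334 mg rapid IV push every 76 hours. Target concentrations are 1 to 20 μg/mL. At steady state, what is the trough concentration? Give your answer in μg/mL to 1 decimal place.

2.3 μg/mL

k = ln2/t½ = ln2/29 ≈ 0.023902 h⁻¹; fraction remaining f = e^(−kτ) = e^(−0.023902×76) ≈ 0.1626.
Each bolus raises the concentration by D/Vd = 2334/197 ≈ 11.848 μg/mL.
Steady-state trough Cmin,ss = C₀·f/(1−f) ≈ 11.848 × 0.1626/0.8374 ≈ 2.301 μg/mL.
Trough 2.3 μg/mL vs MEC 1 μg/mL: adequate.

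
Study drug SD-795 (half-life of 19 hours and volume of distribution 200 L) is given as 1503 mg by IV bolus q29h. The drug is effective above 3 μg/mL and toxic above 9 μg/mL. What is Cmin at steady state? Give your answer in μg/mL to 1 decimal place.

4.0 μg/mL

k = ln2/t½ = ln2/19 ≈ 0.036481 h⁻¹; fraction remaining f = e^(−kτ) = e^(−0.036481×29) ≈ 0.3472.
Accumulation ratio R = 1/(1 − f) ≈ 1/0.6528 ≈ 1.5319.
Each bolus raises the concentration by D/Vd = 1503/200 ≈ 7.515 μg/mL.
Cmax,ss = C₀/(1 − f) ≈ 7.515/0.6528 ≈ 11.512 μg/mL.
One interval later, Cmin,ss = Cmax,ss·e^(−kτ) ≈ 11.512 × 0.3472 ≈ 3.997 μg/mL.
Trough 4.0 μg/mL vs MEC 3 μg/mL: adequate.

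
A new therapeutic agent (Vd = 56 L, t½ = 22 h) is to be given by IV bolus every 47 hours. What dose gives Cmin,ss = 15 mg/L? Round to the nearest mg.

2853 mg

τ/t½ = 47/22 ≈ 2.1364, so f = (1/2)^(47/22) ≈ 0.227452.
Cmin,ss = (D/Vd)·f/(1−f), so D = Cmin,ss·Vd·(1−f)/f.
D = 15 × 56 × (1−f)/f ≈ 15 × 56 × 3.39653 ≈ 2853.09 mg.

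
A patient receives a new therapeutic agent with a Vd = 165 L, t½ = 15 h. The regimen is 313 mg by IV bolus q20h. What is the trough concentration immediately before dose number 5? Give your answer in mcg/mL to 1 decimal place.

1.2 mcg/mL

f = (1/2)^(τ/t½) = (1/2)^(20/15) ≈ 0.3969.
C₀ = D/Vd = 313/165 ≈ 1.897 mcg/mL.
Before the 5th dose, 4 doses have been given. Superposition: Cmin = C₀·(f + f² + … + f^4).
≈ 1.897 × (0.3969 + 0.1575 + 0.0625 + 0.0248) ≈ 1.897 × 0.6417 ≈ 1.217 mcg/mL.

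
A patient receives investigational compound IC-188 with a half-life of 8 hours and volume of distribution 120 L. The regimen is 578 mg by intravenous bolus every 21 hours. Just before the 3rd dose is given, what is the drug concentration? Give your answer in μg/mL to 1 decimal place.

f = (1/2)^(τ/t½) = (1/2)^(21/8) ≈ 0.1621.
C₀ = D/Vd = 578/120 ≈ 4.817 μg/mL.
Before the 3rd dose, 2 doses have been given. Superposition: Cmin = C₀·(f + f²).
≈ 4.817 × (0.1621 + 0.0263) ≈ 4.817 × 0.1884 ≈ 0.908 μg/mL.

0.9 μg/mL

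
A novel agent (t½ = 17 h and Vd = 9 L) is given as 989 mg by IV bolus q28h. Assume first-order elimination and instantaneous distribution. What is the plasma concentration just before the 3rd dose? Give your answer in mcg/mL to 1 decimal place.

f = (1/2)^(τ/t½) = (1/2)^(28/17) ≈ 0.3193.
C₀ = D/Vd = 989/9 ≈ 109.889 mcg/mL.
Before the 3rd dose, 2 doses have been given. Superposition: Cmin = C₀·(f + f²).
≈ 109.889 × (0.3193 + 0.1020) ≈ 109.889 × 0.4213 ≈ 46.296 mcg/mL.

46.3 mcg/mL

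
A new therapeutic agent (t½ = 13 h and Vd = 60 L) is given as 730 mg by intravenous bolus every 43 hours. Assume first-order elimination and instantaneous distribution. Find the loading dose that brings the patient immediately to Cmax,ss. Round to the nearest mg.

812 mg

f = (1/2)^(43/13) ≈ 0.100992; accumulation ratio R = 1/(1−f) ≈ 1.11234.
Loading dose to hit Cmax,ss on first dose: D_load = D_maint·R ≈ 730 × 1.11234 ≈ 812.01 mg.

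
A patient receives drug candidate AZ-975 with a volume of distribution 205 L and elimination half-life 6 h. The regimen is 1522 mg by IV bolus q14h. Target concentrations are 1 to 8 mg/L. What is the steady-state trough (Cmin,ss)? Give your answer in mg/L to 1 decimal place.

Over one 14-h interval, 14/6 ≈ 2.3333 half-lives elapse, leaving f ≈ 0.1984 of each dose.
At steady state, accumulation factor R = 1/(1 − e^(−kτ)) ≈ 1.2475.
Single-dose peak C₀ = D/Vd = 1522/205 ≈ 7.424 mg/L.
Cmax,ss = C₀/(1 − f) ≈ 7.424/0.8016 ≈ 9.261 mg/L.
One interval later, Cmin,ss = Cmax,ss·e^(−kτ) ≈ 9.261 × 0.1984 ≈ 1.837 mg/L.
Trough 1.8 mg/L vs MEC 1 mg/L: adequate.

1.8 mg/L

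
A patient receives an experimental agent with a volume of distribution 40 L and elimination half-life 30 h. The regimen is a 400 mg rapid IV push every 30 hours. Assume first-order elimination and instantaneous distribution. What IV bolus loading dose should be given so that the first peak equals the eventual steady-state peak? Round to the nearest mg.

f = (1/2)^(30/30) ≈ 0.500000; accumulation ratio R = 1/(1−f) ≈ 2.00000.
Loading dose to hit Cmax,ss on first dose: D_load = D_maint·R ≈ 400 × 2.00000 ≈ 800.00 mg.

800 mg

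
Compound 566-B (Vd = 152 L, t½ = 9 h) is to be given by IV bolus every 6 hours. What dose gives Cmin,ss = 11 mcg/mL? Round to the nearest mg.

982 mg

τ/t½ = 6/9 ≈ 0.66667, so f = (1/2)^(6/9) ≈ 0.629961.
Cmin,ss = (D/Vd)·f/(1−f), so D = Cmin,ss·Vd·(1−f)/f.
D = 11 × 152 × (1−f)/f ≈ 11 × 152 × 0.58740 ≈ 982.13 mg.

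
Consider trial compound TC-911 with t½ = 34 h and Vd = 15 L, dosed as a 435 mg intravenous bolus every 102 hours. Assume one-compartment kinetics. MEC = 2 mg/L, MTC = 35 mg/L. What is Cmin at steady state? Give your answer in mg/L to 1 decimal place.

The dosing interval is 3 half-lives, so f = 2^(−3) = 0.125.
At steady state, R = 1/(1 − 0.125) = 8/7.
Single-dose peak C₀ = D/Vd = 435/15 = 29 mg/L.
Steady-state peak Cmax,ss = C₀·R = 29 × 8/7 ≈ 33.143 mg/L.
Steady-state trough Cmin,ss = Cmax,ss·f ≈ 33.143 × 0.125 ≈ 4.143 mg/L.
Trough 4.1 mg/L vs MEC 2 mg/L: adequate.

4.1 mg/L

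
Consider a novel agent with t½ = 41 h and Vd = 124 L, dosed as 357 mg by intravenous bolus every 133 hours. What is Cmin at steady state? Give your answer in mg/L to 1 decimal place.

0.3 mg/L

k = ln2/t½ = ln2/41 ≈ 0.016906 h⁻¹; fraction remaining f = e^(−kτ) = e^(−0.016906×133) ≈ 0.1056.
At steady state, accumulation factor R = 1/(1 − e^(−kτ)) ≈ 1.1181.
Single-dose peak C₀ = D/Vd = 357/124 ≈ 2.879 mg/L.
Steady-state peak Cmax,ss = C₀·R ≈ 2.879 × 1.1181 ≈ 3.219 mg/L.
Steady-state trough Cmin,ss = Cmax,ss·f ≈ 3.219 × 0.1056 ≈ 0.340 mg/L.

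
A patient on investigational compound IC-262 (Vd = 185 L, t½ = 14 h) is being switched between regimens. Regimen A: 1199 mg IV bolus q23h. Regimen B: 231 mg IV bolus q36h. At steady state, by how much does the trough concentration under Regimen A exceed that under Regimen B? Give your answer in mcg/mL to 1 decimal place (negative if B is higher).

Regimen A: f = (1/2)^(23/14) ≈ 0.3202; Cmin,ss = (1199/185)·f/(1−f) ≈ 3.053 mcg/mL.
Regimen B: f = (1/2)^(36/14) ≈ 0.1682; Cmin,ss = (231/185)·f/(1−f) ≈ 0.252 mcg/mL.
Difference ≈ 3.053 − 0.252 ≈ 2.801 mcg/mL.

2.8 mcg/mL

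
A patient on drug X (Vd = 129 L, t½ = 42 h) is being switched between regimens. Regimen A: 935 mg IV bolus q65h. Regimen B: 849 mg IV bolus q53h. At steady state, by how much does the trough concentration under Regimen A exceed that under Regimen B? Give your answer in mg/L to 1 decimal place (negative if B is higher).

-0.9 mg/L

Regimen A: f = (1/2)^(65/42) ≈ 0.3421; Cmin,ss = (935/129)·f/(1−f) ≈ 3.769 mg/L.
Regimen B: f = (1/2)^(53/42) ≈ 0.4170; Cmin,ss = (849/129)·f/(1−f) ≈ 4.707 mg/L.
Difference ≈ 3.769 − 4.707 ≈ -0.938 mg/L.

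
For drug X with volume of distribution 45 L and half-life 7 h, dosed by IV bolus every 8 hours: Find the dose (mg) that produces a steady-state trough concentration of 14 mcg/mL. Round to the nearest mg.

761 mg

τ/t½ = 8/7 ≈ 1.1429, so f = (1/2)^(8/7) ≈ 0.452862.
Cmin,ss = (D/Vd)·f/(1−f), so D = Cmin,ss·Vd·(1−f)/f.
D = 14 × 45 × (1−f)/f ≈ 14 × 45 × 1.20818 ≈ 761.15 mg.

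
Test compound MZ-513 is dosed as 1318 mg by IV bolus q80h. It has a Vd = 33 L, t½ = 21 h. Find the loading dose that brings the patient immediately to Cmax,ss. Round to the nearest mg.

1419 mg

f = (1/2)^(80/21) ≈ 0.071321; accumulation ratio R = 1/(1−f) ≈ 1.07680.
Loading dose to hit Cmax,ss on first dose: D_load = D_maint·R ≈ 1318 × 1.07680 ≈ 1419.22 mg.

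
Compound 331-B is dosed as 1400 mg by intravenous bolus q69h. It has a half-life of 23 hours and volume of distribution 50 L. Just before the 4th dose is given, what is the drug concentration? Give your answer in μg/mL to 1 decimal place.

f = (1/2)^(τ/t½) = (1/2)^(69/23) ≈ 0.1250.
C₀ = D/Vd = 1400/50 ≈ 28.000 μg/mL.
Before the 4th dose, 3 doses have been given. Superposition: Cmin = C₀·(f + f² + … + f^3).
≈ 28.000 × (0.1250 + 0.0156 + 0.0020) ≈ 28.000 × 0.1426 ≈ 3.993 μg/mL.

4.0 μg/mL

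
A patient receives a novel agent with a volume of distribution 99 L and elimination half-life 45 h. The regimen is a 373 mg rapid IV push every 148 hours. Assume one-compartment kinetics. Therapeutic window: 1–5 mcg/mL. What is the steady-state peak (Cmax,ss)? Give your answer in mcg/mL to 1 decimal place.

k = ln2/t½ = ln2/45 ≈ 0.015403 h⁻¹; fraction remaining f = e^(−kτ) = e^(−0.015403×148) ≈ 0.1023.
Accumulation ratio R = 1/(1 − f) ≈ 1/0.8977 ≈ 1.1140.
Single-dose peak C₀ = D/Vd = 373/99 ≈ 3.768 mcg/mL.
Steady-state peak Cmax,ss = C₀·R ≈ 3.768 × 1.1140 ≈ 4.198 mcg/mL.
Peak 4.2 mcg/mL vs MTC 5 mcg/mL: below toxic threshold.

4.2 mcg/mL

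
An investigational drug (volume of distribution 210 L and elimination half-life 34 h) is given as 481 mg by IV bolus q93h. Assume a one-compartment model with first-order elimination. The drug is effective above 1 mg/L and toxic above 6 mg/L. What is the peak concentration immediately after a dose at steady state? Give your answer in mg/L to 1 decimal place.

τ/t½ = 93/34 ≈ 2.7353, so fraction remaining f = (1/2)^(93/34) ≈ 0.1502.
Accumulation ratio R = 1/(1 − f) ≈ 1/0.8498 ≈ 1.1767.
Single-dose peak C₀ = D/Vd = 481/210 ≈ 2.290 mg/L.
Steady-state peak Cmax,ss = C₀·R ≈ 2.290 × 1.1767 ≈ 2.695 mg/L.
Peak 2.7 mg/L vs MTC 6 mg/L: below toxic threshold.

2.7 mg/L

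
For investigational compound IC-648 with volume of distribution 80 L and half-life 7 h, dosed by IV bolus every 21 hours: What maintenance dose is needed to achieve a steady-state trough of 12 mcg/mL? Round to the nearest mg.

τ/t½ = 21/7 ≈ 3, so f = (1/2)^(21/7) ≈ 0.125000.
Cmin,ss = (D/Vd)·f/(1−f), so D = Cmin,ss·Vd·(1−f)/f.
D = 12 × 80 × (1−f)/f ≈ 12 × 80 × 7.00000 ≈ 6720.00 mg.

6720 mg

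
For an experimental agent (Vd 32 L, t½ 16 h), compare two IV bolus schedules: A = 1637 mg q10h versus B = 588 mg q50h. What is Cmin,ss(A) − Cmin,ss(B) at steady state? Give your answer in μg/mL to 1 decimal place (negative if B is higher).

92.0 μg/mL

Regimen A: f = (1/2)^(10/16) ≈ 0.6484; Cmin,ss = (1637/32)·f/(1−f) ≈ 94.339 μg/mL.
Regimen B: f = (1/2)^(50/16) ≈ 0.1146; Cmin,ss = (588/32)·f/(1−f) ≈ 2.378 μg/mL.
Difference ≈ 94.339 − 2.378 ≈ 91.961 μg/mL.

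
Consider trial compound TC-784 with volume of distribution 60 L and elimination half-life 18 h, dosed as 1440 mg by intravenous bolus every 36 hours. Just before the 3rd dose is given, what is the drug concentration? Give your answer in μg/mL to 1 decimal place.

7.5 μg/mL

f = (1/2)^(τ/t½) = (1/2)^(36/18) ≈ 0.2500.
C₀ = D/Vd = 1440/60 ≈ 24.000 μg/mL.
Before the 3rd dose, 2 doses have been given. Superposition: Cmin = C₀·(f + f²).
≈ 24.000 × (0.2500 + 0.0625) ≈ 24.000 × 0.3125 ≈ 7.500 μg/mL.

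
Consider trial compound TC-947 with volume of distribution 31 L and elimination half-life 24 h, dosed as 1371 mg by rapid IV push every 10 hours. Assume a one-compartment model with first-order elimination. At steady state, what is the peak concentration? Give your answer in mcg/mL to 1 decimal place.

176.3 mcg/mL

τ/t½ = 10/24 ≈ 0.41667, so fraction remaining f = (1/2)^(10/24) ≈ 0.7492.
At steady state, accumulation factor R = 1/(1 − e^(−kτ)) ≈ 3.9872.
Single-dose peak C₀ = D/Vd = 1371/31 ≈ 44.226 mcg/mL.
Steady-state peak Cmax,ss = C₀·R ≈ 44.226 × 3.9872 ≈ 176.338 mcg/mL.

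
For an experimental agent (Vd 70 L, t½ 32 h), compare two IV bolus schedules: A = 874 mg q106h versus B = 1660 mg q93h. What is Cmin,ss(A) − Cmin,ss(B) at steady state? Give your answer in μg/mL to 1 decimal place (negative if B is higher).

-2.3 μg/mL

Regimen A: f = (1/2)^(106/32) ≈ 0.1007; Cmin,ss = (874/70)·f/(1−f) ≈ 1.398 μg/mL.
Regimen B: f = (1/2)^(93/32) ≈ 0.1334; Cmin,ss = (1660/70)·f/(1−f) ≈ 3.650 μg/mL.
Difference ≈ 1.398 − 3.650 ≈ -2.252 μg/mL.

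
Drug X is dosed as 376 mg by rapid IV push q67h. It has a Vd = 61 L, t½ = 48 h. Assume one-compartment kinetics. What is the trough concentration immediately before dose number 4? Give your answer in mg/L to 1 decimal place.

f = (1/2)^(τ/t½) = (1/2)^(67/48) ≈ 0.3800.
C₀ = D/Vd = 376/61 ≈ 6.164 mg/L.
Before the 4th dose, 3 doses have been given. Superposition: Cmin = C₀·(f + f² + … + f^3).
≈ 6.164 × (0.3800 + 0.1444 + 0.0549) ≈ 6.164 × 0.5793 ≈ 3.571 mg/L.

3.6 mg/L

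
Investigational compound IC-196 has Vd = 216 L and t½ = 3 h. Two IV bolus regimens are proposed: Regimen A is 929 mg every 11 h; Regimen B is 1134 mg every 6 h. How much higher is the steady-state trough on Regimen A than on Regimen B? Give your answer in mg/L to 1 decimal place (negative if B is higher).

Regimen A: f = (1/2)^(11/3) ≈ 0.0787; Cmin,ss = (929/216)·f/(1−f) ≈ 0.367 mg/L.
Regimen B: f = (1/2)^(6/3) ≈ 0.2500; Cmin,ss = (1134/216)·f/(1−f) ≈ 1.750 mg/L.
Difference ≈ 0.367 − 1.750 ≈ -1.383 mg/L.

-1.4 mg/L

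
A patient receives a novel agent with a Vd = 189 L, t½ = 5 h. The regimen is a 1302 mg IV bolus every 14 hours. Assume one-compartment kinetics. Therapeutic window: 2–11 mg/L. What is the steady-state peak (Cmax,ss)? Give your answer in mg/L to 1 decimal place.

τ/t½ = 14/5 ≈ 2.8, so fraction remaining f = (1/2)^(14/5) ≈ 0.1436.
Accumulation ratio R = 1/(1 − f) ≈ 1/0.8564 ≈ 1.1677.
Each bolus raises the concentration by D/Vd = 1302/189 ≈ 6.889 mg/L.
Steady-state peak Cmax,ss = C₀·R ≈ 6.889 × 1.1677 ≈ 8.044 mg/L.
Peak 8.0 mg/L vs MTC 11 mg/L: below toxic threshold.

8.0 mg/L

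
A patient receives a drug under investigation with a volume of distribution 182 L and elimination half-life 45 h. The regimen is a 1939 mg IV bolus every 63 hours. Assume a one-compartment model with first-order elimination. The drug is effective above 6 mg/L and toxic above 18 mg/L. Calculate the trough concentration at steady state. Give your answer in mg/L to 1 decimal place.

6.5 mg/L

τ/t½ = 63/45 ≈ 1.4, so fraction remaining f = (1/2)^(63/45) ≈ 0.3789.
Each bolus raises the concentration by D/Vd = 1939/182 ≈ 10.654 mg/L.
Steady-state trough Cmin,ss = C₀·f/(1−f) ≈ 10.654 × 0.3789/0.6211 ≈ 6.499 mg/L.
Trough 6.5 mg/L vs MEC 6 mg/L: adequate.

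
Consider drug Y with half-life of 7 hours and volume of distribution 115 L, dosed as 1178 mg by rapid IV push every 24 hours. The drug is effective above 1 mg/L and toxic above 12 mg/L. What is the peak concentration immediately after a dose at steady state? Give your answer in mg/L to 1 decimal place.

Over one 24-h interval, 24/7 ≈ 3.4286 half-lives elapse, leaving f ≈ 0.0929 of each dose.
At steady state, accumulation factor R = 1/(1 − e^(−kτ)) ≈ 1.1024.
Each bolus raises the concentration by D/Vd = 1178/115 ≈ 10.243 mg/L.
Steady-state peak Cmax,ss = C₀·R ≈ 10.243 × 1.1024 ≈ 11.292 mg/L.
Peak 11.3 mg/L vs MTC 12 mg/L: below toxic threshold.

11.3 mg/L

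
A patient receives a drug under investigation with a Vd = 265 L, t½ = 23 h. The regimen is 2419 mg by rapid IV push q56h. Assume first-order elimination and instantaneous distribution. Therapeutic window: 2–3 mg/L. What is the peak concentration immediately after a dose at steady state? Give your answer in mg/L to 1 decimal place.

11.2 mg/L

Over one 56-h interval, 56/23 ≈ 2.4348 half-lives elapse, leaving f ≈ 0.1850 of each dose.
At steady state, accumulation factor R = 1/(1 − e^(−kτ)) ≈ 1.2270.
Each bolus raises the concentration by D/Vd = 2419/265 ≈ 9.128 mg/L.
Steady-state peak Cmax,ss = C₀·R ≈ 9.128 × 1.2270 ≈ 11.200 mg/L.
Peak 11.2 mg/L vs MTC 3 mg/L: exceeds toxic threshold.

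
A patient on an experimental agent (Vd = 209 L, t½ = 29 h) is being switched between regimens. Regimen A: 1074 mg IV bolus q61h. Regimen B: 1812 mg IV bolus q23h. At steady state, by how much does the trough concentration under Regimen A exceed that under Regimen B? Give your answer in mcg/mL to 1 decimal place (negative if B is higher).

-10.3 mcg/mL

Regimen A: f = (1/2)^(61/29) ≈ 0.2327; Cmin,ss = (1074/209)·f/(1−f) ≈ 1.558 mcg/mL.
Regimen B: f = (1/2)^(23/29) ≈ 0.5771; Cmin,ss = (1812/209)·f/(1−f) ≈ 11.831 mcg/mL.
Difference ≈ 1.558 − 11.831 ≈ -10.273 mcg/mL.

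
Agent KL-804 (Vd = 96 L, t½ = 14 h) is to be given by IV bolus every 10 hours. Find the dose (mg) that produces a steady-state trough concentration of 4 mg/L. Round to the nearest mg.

τ/t½ = 10/14 ≈ 0.71429, so f = (1/2)^(10/14) ≈ 0.609507.
Cmin,ss = (D/Vd)·f/(1−f), so D = Cmin,ss·Vd·(1−f)/f.
D = 4 × 96 × (1−f)/f ≈ 4 × 96 × 0.64067 ≈ 246.02 mg.

246 mg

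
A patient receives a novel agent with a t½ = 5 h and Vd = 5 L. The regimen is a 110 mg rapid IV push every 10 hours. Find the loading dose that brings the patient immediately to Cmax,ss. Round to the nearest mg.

147 mg

f = (1/2)^(10/5) ≈ 0.250000; accumulation ratio R = 1/(1−f) ≈ 1.33333.
Loading dose to hit Cmax,ss on first dose: D_load = D_maint·R ≈ 110 × 1.33333 ≈ 146.67 mg.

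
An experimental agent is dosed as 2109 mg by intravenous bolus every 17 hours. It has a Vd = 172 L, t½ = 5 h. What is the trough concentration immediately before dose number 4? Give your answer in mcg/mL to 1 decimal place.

f = (1/2)^(τ/t½) = (1/2)^(17/5) ≈ 0.0947.
C₀ = D/Vd = 2109/172 ≈ 12.262 mcg/mL.
Before the 4th dose, 3 doses have been given. Superposition: Cmin = C₀·(f + f² + … + f^3).
≈ 12.262 × (0.0947 + 0.0090 + 0.0008) ≈ 12.262 × 0.1045 ≈ 1.281 mcg/mL.

1.3 mcg/mL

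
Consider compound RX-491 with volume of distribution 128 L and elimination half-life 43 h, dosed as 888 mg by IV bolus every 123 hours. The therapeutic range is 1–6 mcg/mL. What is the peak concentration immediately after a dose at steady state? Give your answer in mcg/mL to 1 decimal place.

Over one 123-h interval, 123/43 ≈ 2.8605 half-lives elapse, leaving f ≈ 0.1377 of each dose.
Accumulation ratio R = 1/(1 − f) ≈ 1/0.8623 ≈ 1.1597.
Each bolus raises the concentration by D/Vd = 888/128 ≈ 6.938 mcg/mL.
Cmax,ss = C₀/(1 − f) ≈ 6.938/0.8623 ≈ 8.046 mcg/mL.
Peak 8.0 mcg/mL vs MTC 6 mcg/mL: exceeds toxic threshold.

8.0 mcg/mL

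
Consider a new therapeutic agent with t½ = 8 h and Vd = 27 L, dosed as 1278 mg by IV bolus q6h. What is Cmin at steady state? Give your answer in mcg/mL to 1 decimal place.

69.4 mcg/mL

Over one 6-h interval, 6/8 ≈ 0.75 half-lives elapse, leaving f ≈ 0.5946 of each dose.
At steady state, accumulation factor R = 1/(1 − e^(−kτ)) ≈ 2.4667.
Single-dose peak C₀ = D/Vd = 1278/27 ≈ 47.333 mcg/mL.
Steady-state peak Cmax,ss = C₀·R ≈ 47.333 × 2.4667 ≈ 116.756 mcg/mL.
Steady-state trough Cmin,ss = Cmax,ss·f ≈ 116.756 × 0.5946 ≈ 69.423 mcg/mL.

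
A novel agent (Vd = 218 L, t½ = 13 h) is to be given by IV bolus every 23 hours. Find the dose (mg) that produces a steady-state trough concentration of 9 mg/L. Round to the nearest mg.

4726 mg

τ/t½ = 23/13 ≈ 1.7692, so f = (1/2)^(23/13) ≈ 0.293365.
Cmin,ss = (D/Vd)·f/(1−f), so D = Cmin,ss·Vd·(1−f)/f.
D = 9 × 218 × (1−f)/f ≈ 9 × 218 × 2.40872 ≈ 4725.91 mg.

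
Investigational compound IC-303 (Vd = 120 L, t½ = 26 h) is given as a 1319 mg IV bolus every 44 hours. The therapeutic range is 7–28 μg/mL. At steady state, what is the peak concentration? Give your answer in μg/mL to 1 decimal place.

τ/t½ = 44/26 ≈ 1.6923, so fraction remaining f = (1/2)^(44/26) ≈ 0.3094.
At steady state, accumulation factor R = 1/(1 − e^(−kτ)) ≈ 1.4480.
Each bolus raises the concentration by D/Vd = 1319/120 ≈ 10.992 μg/mL.
Cmax,ss = C₀/(1 − f) ≈ 10.992/0.6906 ≈ 15.917 μg/mL.
Peak 15.9 μg/mL vs MTC 28 μg/mL: below toxic threshold.

15.9 μg/mL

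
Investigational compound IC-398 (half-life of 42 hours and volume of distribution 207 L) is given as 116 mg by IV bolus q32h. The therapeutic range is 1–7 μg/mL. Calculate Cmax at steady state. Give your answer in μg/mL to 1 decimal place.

Over one 32-h interval, 32/42 ≈ 0.7619 half-lives elapse, leaving f ≈ 0.5897 of each dose.
At steady state, accumulation factor R = 1/(1 − e^(−kτ)) ≈ 2.4372.
Single-dose peak C₀ = D/Vd = 116/207 ≈ 0.560 μg/mL.
Cmax,ss = C₀/(1 − f) ≈ 0.560/0.4103 ≈ 1.365 μg/mL.
Peak 1.4 μg/mL vs MTC 7 μg/mL: below toxic threshold.

1.4 μg/mL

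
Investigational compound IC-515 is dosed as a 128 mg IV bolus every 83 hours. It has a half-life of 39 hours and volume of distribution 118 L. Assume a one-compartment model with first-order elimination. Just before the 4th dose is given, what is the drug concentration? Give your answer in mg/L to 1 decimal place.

f = (1/2)^(τ/t½) = (1/2)^(83/39) ≈ 0.2287.
C₀ = D/Vd = 128/118 ≈ 1.085 mg/L.
Before the 4th dose, 3 doses have been given. Superposition: Cmin = C₀·(f + f² + … + f^3).
≈ 1.085 × (0.2287 + 0.0523 + 0.0120) ≈ 1.085 × 0.2930 ≈ 0.318 mg/L.

0.3 mg/L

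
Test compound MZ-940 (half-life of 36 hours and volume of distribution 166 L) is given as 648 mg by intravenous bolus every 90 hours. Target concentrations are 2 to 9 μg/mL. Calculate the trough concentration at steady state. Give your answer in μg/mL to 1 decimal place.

k = ln2/t½ = ln2/36 ≈ 0.019254 h⁻¹; fraction remaining f = e^(−kτ) = e^(−0.019254×90) ≈ 0.1768.
Accumulation ratio R = 1/(1 − f) ≈ 1/0.8232 ≈ 1.2148.
Single-dose peak C₀ = D/Vd = 648/166 ≈ 3.904 μg/mL.
Cmax,ss = C₀/(1 − f) ≈ 3.904/0.8232 ≈ 4.742 μg/mL.
Steady-state trough Cmin,ss = Cmax,ss·f ≈ 4.742 × 0.1768 ≈ 0.838 μg/mL.
Trough 0.8 μg/mL vs MEC 2 μg/mL: subtherapeutic.

0.8 μg/mL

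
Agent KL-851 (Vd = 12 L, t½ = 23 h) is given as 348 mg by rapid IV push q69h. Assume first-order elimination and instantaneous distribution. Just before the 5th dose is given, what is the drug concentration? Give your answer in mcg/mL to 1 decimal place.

f = (1/2)^(τ/t½) = (1/2)^(69/23) ≈ 0.1250.
C₀ = D/Vd = 348/12 ≈ 29.000 mcg/mL.
Before the 5th dose, 4 doses have been given. Superposition: Cmin = C₀·(f + f² + … + f^4).
≈ 29.000 × (0.1250 + 0.0156 + 0.0020 + 0.0002) ≈ 29.000 × 0.1428 ≈ 4.141 mcg/mL.

4.1 mcg/mL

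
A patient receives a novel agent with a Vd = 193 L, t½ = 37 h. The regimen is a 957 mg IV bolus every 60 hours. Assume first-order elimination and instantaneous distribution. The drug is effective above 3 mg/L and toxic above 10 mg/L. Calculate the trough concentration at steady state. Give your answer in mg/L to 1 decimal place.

2.4 mg/L

Over one 60-h interval, 60/37 ≈ 1.6216 half-lives elapse, leaving f ≈ 0.3250 of each dose.
Single-dose peak C₀ = D/Vd = 957/193 ≈ 4.959 mg/L.
Steady-state trough Cmin,ss = C₀·f/(1−f) ≈ 4.959 × 0.3250/0.6750 ≈ 2.388 mg/L.
Trough 2.4 mg/L vs MEC 3 mg/L: subtherapeutic.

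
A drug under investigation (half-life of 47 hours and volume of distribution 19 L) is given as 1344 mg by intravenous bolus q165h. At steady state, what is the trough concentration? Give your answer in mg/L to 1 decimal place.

6.8 mg/L

k = ln2/t½ = ln2/47 ≈ 0.014748 h⁻¹; fraction remaining f = e^(−kτ) = e^(−0.014748×165) ≈ 0.0877.
At steady state, accumulation factor R = 1/(1 − e^(−kτ)) ≈ 1.0961.
Single-dose peak C₀ = D/Vd = 1344/19 ≈ 70.737 mg/L.
Steady-state peak Cmax,ss = C₀·R ≈ 70.737 × 1.0961 ≈ 77.535 mg/L.
Steady-state trough Cmin,ss = Cmax,ss·f ≈ 77.535 × 0.0877 ≈ 6.800 mg/L.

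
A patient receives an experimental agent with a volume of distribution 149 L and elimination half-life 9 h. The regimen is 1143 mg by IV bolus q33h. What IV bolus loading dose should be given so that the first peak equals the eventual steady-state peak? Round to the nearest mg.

f = (1/2)^(33/9) ≈ 0.078745; accumulation ratio R = 1/(1−f) ≈ 1.08548.
Loading dose to hit Cmax,ss on first dose: D_load = D_maint·R ≈ 1143 × 1.08548 ≈ 1240.70 mg.

1241 mg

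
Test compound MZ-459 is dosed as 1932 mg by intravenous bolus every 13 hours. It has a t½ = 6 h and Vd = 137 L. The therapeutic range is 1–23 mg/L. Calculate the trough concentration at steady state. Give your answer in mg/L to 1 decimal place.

τ/t½ = 13/6 ≈ 2.1667, so fraction remaining f = (1/2)^(13/6) ≈ 0.2227.
At steady state, accumulation factor R = 1/(1 − e^(−kτ)) ≈ 1.2865.
Single-dose peak C₀ = D/Vd = 1932/137 ≈ 14.102 mg/L.
Steady-state peak Cmax,ss = C₀·R ≈ 14.102 × 1.2865 ≈ 18.142 mg/L.
Steady-state trough Cmin,ss = Cmax,ss·f ≈ 18.142 × 0.2227 ≈ 4.040 mg/L.
Trough 4.0 mg/L vs MEC 1 mg/L: adequate.

4.0 mg/L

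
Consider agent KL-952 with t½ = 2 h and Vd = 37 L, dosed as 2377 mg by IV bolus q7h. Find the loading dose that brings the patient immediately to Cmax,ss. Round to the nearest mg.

f = (1/2)^(7/2) ≈ 0.088388; accumulation ratio R = 1/(1−f) ≈ 1.09696.
Loading dose to hit Cmax,ss on first dose: D_load = D_maint·R ≈ 2377 × 1.09696 ≈ 2607.47 mg.

2607 mg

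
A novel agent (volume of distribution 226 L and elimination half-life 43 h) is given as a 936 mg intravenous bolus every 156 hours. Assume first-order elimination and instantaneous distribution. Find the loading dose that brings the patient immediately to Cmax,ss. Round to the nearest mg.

1018 mg

f = (1/2)^(156/43) ≈ 0.080889; accumulation ratio R = 1/(1−f) ≈ 1.08801.
Loading dose to hit Cmax,ss on first dose: D_load = D_maint·R ≈ 936 × 1.08801 ≈ 1018.38 mg.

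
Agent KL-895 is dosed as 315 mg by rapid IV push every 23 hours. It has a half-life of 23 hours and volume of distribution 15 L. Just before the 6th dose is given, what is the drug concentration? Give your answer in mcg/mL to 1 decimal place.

f = (1/2)^(τ/t½) = (1/2)^(23/23) ≈ 0.5000.
C₀ = D/Vd = 315/15 ≈ 21.000 mcg/mL.
Before the 6th dose, 5 doses have been given. Superposition: Cmin = C₀·(f + f² + … + f^5).
≈ 21.000 × (0.5000 + 0.2500 + 0.1250 + 0.0625 + 0.0313) ≈ 21.000 × 0.9688 ≈ 20.345 mcg/mL.

20.3 mcg/mL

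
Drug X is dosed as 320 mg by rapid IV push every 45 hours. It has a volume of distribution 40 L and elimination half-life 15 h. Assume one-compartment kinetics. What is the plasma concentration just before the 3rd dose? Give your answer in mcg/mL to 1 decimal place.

f = (1/2)^(τ/t½) = (1/2)^(45/15) ≈ 0.1250.
C₀ = D/Vd = 320/40 ≈ 8.000 mcg/mL.
Before the 3rd dose, 2 doses have been given. Superposition: Cmin = C₀·(f + f²).
≈ 8.000 × (0.1250 + 0.0156) ≈ 8.000 × 0.1406 ≈ 1.125 mcg/mL.

1.1 mcg/mL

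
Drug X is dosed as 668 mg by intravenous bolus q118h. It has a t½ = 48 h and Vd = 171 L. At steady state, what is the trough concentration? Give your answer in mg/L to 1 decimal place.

τ/t½ = 118/48 ≈ 2.4583, so fraction remaining f = (1/2)^(118/48) ≈ 0.1820.
Accumulation ratio R = 1/(1 − f) ≈ 1/0.8180 ≈ 1.2225.
Single-dose peak C₀ = D/Vd = 668/171 ≈ 3.906 mg/L.
Cmax,ss = C₀/(1 − f) ≈ 3.906/0.8180 ≈ 4.775 mg/L.
Steady-state trough Cmin,ss = Cmax,ss·f ≈ 4.775 × 0.1820 ≈ 0.869 mg/L.

0.9 mg/L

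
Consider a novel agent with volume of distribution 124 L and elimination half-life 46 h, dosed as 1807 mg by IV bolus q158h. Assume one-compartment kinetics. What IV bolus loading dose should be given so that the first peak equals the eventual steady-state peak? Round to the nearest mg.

f = (1/2)^(158/46) ≈ 0.092476; accumulation ratio R = 1/(1−f) ≈ 1.10190.
Loading dose to hit Cmax,ss on first dose: D_load = D_maint·R ≈ 1807 × 1.10190 ≈ 1991.13 mg.

1991 mg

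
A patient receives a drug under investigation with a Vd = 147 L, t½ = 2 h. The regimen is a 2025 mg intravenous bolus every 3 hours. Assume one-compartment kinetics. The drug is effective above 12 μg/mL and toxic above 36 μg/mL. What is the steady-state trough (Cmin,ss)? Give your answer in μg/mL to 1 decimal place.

7.5 μg/mL

Over one 3-h interval, 3/2 ≈ 1.5 half-lives elapse, leaving f ≈ 0.3536 of each dose.
Single-dose peak C₀ = D/Vd = 2025/147 ≈ 13.776 μg/mL.
Steady-state trough Cmin,ss = C₀·f/(1−f) ≈ 13.776 × 0.3536/0.6464 ≈ 7.536 μg/mL.
Trough 7.5 μg/mL vs MEC 12 μg/mL: subtherapeutic.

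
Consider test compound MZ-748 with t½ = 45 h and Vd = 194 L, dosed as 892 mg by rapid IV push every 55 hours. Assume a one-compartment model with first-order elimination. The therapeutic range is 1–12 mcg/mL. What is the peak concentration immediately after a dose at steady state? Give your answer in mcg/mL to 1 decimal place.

Over one 55-h interval, 55/45 ≈ 1.2222 half-lives elapse, leaving f ≈ 0.4286 of each dose.
Accumulation ratio R = 1/(1 − f) ≈ 1/0.5714 ≈ 1.7501.
Single-dose peak C₀ = D/Vd = 892/194 ≈ 4.598 mcg/mL.
Cmax,ss = C₀/(1 − f) ≈ 4.598/0.5714 ≈ 8.047 mcg/mL.
Peak 8.0 mcg/mL vs MTC 12 mcg/mL: below toxic threshold.

8.0 mcg/mL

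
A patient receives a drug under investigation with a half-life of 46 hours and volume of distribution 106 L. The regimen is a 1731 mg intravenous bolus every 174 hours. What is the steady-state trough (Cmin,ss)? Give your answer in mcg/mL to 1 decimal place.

1.3 mcg/mL

k = ln2/t½ = ln2/46 ≈ 0.015068 h⁻¹; fraction remaining f = e^(−kτ) = e^(−0.015068×174) ≈ 0.0727.
Single-dose peak C₀ = D/Vd = 1731/106 ≈ 16.330 mcg/mL.
Steady-state trough Cmin,ss = C₀·f/(1−f) ≈ 16.330 × 0.0727/0.9273 ≈ 1.280 mcg/mL.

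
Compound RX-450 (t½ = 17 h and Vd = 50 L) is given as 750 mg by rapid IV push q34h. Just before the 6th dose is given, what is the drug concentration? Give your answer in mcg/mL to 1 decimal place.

f = (1/2)^(τ/t½) = (1/2)^(34/17) ≈ 0.2500.
C₀ = D/Vd = 750/50 ≈ 15.000 mcg/mL.
Before the 6th dose, 5 doses have been given. Superposition: Cmin = C₀·(f + f² + … + f^5).
≈ 15.000 × (0.2500 + 0.0625 + 0.0156 + 0.0039 + 0.0010) ≈ 15.000 × 0.3330 ≈ 4.995 mcg/mL.

5.0 mcg/mL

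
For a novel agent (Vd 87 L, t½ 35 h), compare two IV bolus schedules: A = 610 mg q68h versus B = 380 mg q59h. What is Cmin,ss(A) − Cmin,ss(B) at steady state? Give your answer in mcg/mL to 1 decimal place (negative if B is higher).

0.5 mcg/mL

Regimen A: f = (1/2)^(68/35) ≈ 0.2601; Cmin,ss = (610/87)·f/(1−f) ≈ 2.465 mcg/mL.
Regimen B: f = (1/2)^(59/35) ≈ 0.3108; Cmin,ss = (380/87)·f/(1−f) ≈ 1.970 mcg/mL.
Difference ≈ 2.465 − 1.970 ≈ 0.495 mcg/mL.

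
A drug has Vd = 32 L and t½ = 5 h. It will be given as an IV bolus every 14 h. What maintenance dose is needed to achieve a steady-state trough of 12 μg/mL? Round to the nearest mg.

2290 mg

τ/t½ = 14/5 ≈ 2.8, so f = (1/2)^(14/5) ≈ 0.143587.
Cmin,ss = (D/Vd)·f/(1−f), so D = Cmin,ss·Vd·(1−f)/f.
D = 12 × 32 × (1−f)/f ≈ 12 × 32 × 5.96442 ≈ 2290.34 mg.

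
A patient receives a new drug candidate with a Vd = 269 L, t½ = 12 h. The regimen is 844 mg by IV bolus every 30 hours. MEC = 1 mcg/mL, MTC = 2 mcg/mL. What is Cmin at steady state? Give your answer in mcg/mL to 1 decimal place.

0.7 mcg/mL

Over one 30-h interval, 30/12 ≈ 2.5 half-lives elapse, leaving f ≈ 0.1768 of each dose.
Single-dose peak C₀ = D/Vd = 844/269 ≈ 3.138 mcg/mL.
Steady-state trough Cmin,ss = C₀·f/(1−f) ≈ 3.138 × 0.1768/0.8232 ≈ 0.674 mcg/mL.
Trough 0.7 mcg/mL vs MEC 1 mcg/mL: subtherapeutic.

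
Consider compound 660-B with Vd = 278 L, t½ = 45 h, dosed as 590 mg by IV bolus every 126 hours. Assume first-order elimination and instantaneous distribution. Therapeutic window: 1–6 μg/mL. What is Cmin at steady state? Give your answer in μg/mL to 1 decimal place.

0.4 μg/mL

Over one 126-h interval, 126/45 ≈ 2.8 half-lives elapse, leaving f ≈ 0.1436 of each dose.
At steady state, accumulation factor R = 1/(1 − e^(−kτ)) ≈ 1.1677.
Each bolus raises the concentration by D/Vd = 590/278 ≈ 2.122 μg/mL.
Steady-state peak Cmax,ss = C₀·R ≈ 2.122 × 1.1677 ≈ 2.478 μg/mL.
One interval later, Cmin,ss = Cmax,ss·e^(−kτ) ≈ 2.478 × 0.1436 ≈ 0.356 μg/mL.
Trough 0.4 μg/mL vs MEC 1 μg/mL: subtherapeutic.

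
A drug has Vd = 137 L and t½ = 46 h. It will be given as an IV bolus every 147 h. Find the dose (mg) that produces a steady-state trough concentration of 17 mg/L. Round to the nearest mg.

τ/t½ = 147/46 ≈ 3.1957, so f = (1/2)^(147/46) ≈ 0.109147.
Cmin,ss = (D/Vd)·f/(1−f), so D = Cmin,ss·Vd·(1−f)/f.
D = 17 × 137 × (1−f)/f ≈ 17 × 137 × 8.16196 ≈ 19009.20 mg.

19009 mg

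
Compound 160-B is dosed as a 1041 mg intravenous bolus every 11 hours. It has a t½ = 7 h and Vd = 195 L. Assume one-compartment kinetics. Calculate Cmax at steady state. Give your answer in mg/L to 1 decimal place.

8.0 mg/L

Over one 11-h interval, 11/7 ≈ 1.5714 half-lives elapse, leaving f ≈ 0.3365 of each dose.
At steady state, accumulation factor R = 1/(1 − e^(−kτ)) ≈ 1.5072.
Single-dose peak C₀ = D/Vd = 1041/195 ≈ 5.338 mg/L.
Steady-state peak Cmax,ss = C₀·R ≈ 5.338 × 1.5072 ≈ 8.045 mg/L.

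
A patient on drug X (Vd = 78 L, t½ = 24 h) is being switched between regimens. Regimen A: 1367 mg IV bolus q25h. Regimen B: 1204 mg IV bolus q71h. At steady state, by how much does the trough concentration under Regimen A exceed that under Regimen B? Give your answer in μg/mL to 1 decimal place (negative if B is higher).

Regimen A: f = (1/2)^(25/24) ≈ 0.4858; Cmin,ss = (1367/78)·f/(1−f) ≈ 16.558 μg/mL.
Regimen B: f = (1/2)^(71/24) ≈ 0.1287; Cmin,ss = (1204/78)·f/(1−f) ≈ 2.280 μg/mL.
Difference ≈ 16.558 − 2.280 ≈ 14.278 μg/mL.

14.3 μg/mL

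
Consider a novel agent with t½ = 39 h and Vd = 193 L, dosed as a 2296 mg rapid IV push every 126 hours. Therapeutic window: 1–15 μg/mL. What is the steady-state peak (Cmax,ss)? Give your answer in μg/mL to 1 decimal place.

Over one 126-h interval, 126/39 ≈ 3.2308 half-lives elapse, leaving f ≈ 0.1065 of each dose.
Accumulation ratio R = 1/(1 − f) ≈ 1/0.8935 ≈ 1.1192.
Single-dose peak C₀ = D/Vd = 2296/193 ≈ 11.896 μg/mL.
Cmax,ss = C₀/(1 − f) ≈ 11.896/0.8935 ≈ 13.314 μg/mL.
Peak 13.3 μg/mL vs MTC 15 μg/mL: below toxic threshold.

13.3 μg/mL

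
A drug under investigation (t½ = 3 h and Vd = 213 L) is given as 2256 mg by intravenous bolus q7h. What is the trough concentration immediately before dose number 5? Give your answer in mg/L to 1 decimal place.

f = (1/2)^(τ/t½) = (1/2)^(7/3) ≈ 0.1984.
C₀ = D/Vd = 2256/213 ≈ 10.592 mg/L.
Before the 5th dose, 4 doses have been given. Superposition: Cmin = C₀·(f + f² + … + f^4).
≈ 10.592 × (0.1984 + 0.0394 + 0.0078 + 0.0015) ≈ 10.592 × 0.2471 ≈ 2.617 mg/L.

2.6 mg/L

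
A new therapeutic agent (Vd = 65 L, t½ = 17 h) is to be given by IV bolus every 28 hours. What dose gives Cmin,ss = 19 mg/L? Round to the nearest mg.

τ/t½ = 28/17 ≈ 1.6471, so f = (1/2)^(28/17) ≈ 0.319290.
Cmin,ss = (D/Vd)·f/(1−f), so D = Cmin,ss·Vd·(1−f)/f.
D = 19 × 65 × (1−f)/f ≈ 19 × 65 × 2.13195 ≈ 2632.96 mg.

2633 mg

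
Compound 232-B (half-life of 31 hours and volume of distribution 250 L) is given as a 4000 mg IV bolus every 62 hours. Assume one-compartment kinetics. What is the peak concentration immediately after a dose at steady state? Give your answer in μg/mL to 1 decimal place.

The dosing interval is 2 half-lives, so f = 2^(−2) = 0.25.
At steady state, R = 1/(1 − 0.25) = 4/3.
Single-dose peak C₀ = D/Vd = 4000/250 = 16 μg/mL.
Steady-state peak Cmax,ss = C₀·R = 16 × 4/3 ≈ 21.333 μg/mL.

21.3 μg/mL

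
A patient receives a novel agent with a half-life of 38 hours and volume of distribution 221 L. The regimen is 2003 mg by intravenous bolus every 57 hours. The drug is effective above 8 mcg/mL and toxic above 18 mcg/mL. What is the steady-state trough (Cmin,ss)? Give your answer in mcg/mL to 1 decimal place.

5.0 mcg/mL

τ/t½ = 57/38 ≈ 1.5, so fraction remaining f = (1/2)^(57/38) ≈ 0.3536.
Each bolus raises the concentration by D/Vd = 2003/221 ≈ 9.063 mcg/mL.
Steady-state trough Cmin,ss = C₀·f/(1−f) ≈ 9.063 × 0.3536/0.6464 ≈ 4.958 mcg/mL.
Trough 5.0 mcg/mL vs MEC 8 mcg/mL: subtherapeutic.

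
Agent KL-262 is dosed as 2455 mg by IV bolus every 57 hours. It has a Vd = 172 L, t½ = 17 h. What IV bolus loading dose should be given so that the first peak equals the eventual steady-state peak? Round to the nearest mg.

f = (1/2)^(57/17) ≈ 0.097873; accumulation ratio R = 1/(1−f) ≈ 1.10849.
Loading dose to hit Cmax,ss on first dose: D_load = D_maint·R ≈ 2455 × 1.10849 ≈ 2721.34 mg.

2721 mg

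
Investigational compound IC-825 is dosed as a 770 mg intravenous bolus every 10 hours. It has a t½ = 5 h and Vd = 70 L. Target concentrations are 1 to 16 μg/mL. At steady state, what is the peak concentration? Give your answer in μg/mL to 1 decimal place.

14.7 μg/mL

The dosing interval is 2 half-lives, so f = 2^(−2) = 0.25.
Accumulation ratio R = 1/(1 − f) = 1/0.75 = 4/3.
Single-dose peak C₀ = D/Vd = 770/70 = 11 μg/mL.
Steady-state peak Cmax,ss = C₀·R = 11 × 4/3 ≈ 14.667 μg/mL.
Peak 14.7 μg/mL vs MTC 16 μg/mL: below toxic threshold.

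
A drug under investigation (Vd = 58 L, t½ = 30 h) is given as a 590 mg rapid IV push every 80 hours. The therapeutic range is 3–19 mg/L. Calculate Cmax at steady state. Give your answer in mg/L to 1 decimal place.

Over one 80-h interval, 80/30 ≈ 2.6667 half-lives elapse, leaving f ≈ 0.1575 of each dose.
Accumulation ratio R = 1/(1 − f) ≈ 1/0.8425 ≈ 1.1869.
Single-dose peak C₀ = D/Vd = 590/58 ≈ 10.172 mg/L.
Cmax,ss = C₀/(1 − f) ≈ 10.172/0.8425 ≈ 12.074 mg/L.
Peak 12.1 mg/L vs MTC 19 mg/L: below toxic threshold.

12.1 mg/L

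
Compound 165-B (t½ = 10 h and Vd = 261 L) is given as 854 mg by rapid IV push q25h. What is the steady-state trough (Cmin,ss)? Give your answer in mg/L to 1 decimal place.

0.7 mg/L

k = ln2/t½ = ln2/10 ≈ 0.069315 h⁻¹; fraction remaining f = e^(−kτ) = e^(−0.069315×25) ≈ 0.1768.
Single-dose peak C₀ = D/Vd = 854/261 ≈ 3.272 mg/L.
Steady-state trough Cmin,ss = C₀·f/(1−f) ≈ 3.272 × 0.1768/0.8232 ≈ 0.703 mg/L.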